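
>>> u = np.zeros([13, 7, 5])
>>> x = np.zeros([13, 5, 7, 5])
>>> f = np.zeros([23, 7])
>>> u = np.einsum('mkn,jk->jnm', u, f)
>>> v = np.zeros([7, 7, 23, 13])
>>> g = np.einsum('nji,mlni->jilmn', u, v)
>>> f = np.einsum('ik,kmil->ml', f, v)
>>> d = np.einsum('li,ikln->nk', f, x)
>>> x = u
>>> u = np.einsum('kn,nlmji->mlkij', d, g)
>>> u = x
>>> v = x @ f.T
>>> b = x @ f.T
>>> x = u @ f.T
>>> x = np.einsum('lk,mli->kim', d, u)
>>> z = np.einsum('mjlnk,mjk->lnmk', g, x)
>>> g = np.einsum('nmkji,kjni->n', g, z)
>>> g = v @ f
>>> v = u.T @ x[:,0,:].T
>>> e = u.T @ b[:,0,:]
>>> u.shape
(23, 5, 13)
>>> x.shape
(5, 13, 23)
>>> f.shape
(7, 13)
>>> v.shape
(13, 5, 5)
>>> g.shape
(23, 5, 13)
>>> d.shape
(5, 5)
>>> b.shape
(23, 5, 7)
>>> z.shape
(7, 7, 5, 23)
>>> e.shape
(13, 5, 7)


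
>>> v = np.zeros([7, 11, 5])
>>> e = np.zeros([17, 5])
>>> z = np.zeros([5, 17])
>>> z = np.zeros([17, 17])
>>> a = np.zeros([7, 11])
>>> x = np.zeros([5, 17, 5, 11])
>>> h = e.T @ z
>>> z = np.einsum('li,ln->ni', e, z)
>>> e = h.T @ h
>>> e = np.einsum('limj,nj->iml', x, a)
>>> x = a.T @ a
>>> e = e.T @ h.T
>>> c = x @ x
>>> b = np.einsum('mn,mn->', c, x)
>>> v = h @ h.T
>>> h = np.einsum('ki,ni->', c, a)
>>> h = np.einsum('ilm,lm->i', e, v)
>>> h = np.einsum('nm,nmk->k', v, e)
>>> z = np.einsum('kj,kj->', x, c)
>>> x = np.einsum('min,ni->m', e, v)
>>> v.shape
(5, 5)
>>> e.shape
(5, 5, 5)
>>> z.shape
()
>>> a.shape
(7, 11)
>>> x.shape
(5,)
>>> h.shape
(5,)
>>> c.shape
(11, 11)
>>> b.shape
()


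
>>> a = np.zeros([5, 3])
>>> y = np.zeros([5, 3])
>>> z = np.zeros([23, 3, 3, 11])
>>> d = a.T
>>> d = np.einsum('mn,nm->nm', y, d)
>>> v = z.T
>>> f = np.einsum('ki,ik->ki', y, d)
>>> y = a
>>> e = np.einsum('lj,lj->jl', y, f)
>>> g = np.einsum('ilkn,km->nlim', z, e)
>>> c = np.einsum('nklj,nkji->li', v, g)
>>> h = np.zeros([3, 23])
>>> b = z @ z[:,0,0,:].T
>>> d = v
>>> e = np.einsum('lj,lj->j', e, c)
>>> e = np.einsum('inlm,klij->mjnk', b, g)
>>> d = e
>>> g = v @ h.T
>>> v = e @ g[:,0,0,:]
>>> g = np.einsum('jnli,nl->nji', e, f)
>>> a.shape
(5, 3)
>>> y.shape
(5, 3)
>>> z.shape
(23, 3, 3, 11)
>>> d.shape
(23, 5, 3, 11)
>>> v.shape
(23, 5, 3, 3)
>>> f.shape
(5, 3)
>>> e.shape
(23, 5, 3, 11)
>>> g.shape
(5, 23, 11)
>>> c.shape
(3, 5)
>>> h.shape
(3, 23)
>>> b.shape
(23, 3, 3, 23)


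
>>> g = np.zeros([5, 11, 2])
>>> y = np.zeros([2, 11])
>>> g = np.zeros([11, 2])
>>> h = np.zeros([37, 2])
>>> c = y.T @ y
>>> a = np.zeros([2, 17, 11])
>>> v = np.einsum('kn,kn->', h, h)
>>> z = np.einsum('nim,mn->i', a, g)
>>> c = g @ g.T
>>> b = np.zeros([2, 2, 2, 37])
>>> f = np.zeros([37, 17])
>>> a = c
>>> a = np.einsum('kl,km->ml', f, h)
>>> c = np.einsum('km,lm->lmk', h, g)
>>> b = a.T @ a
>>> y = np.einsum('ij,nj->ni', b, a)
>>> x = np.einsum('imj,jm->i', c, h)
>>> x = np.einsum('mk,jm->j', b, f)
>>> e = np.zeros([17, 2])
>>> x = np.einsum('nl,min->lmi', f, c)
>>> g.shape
(11, 2)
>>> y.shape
(2, 17)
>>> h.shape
(37, 2)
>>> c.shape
(11, 2, 37)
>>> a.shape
(2, 17)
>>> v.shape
()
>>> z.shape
(17,)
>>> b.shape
(17, 17)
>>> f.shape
(37, 17)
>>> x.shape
(17, 11, 2)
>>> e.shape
(17, 2)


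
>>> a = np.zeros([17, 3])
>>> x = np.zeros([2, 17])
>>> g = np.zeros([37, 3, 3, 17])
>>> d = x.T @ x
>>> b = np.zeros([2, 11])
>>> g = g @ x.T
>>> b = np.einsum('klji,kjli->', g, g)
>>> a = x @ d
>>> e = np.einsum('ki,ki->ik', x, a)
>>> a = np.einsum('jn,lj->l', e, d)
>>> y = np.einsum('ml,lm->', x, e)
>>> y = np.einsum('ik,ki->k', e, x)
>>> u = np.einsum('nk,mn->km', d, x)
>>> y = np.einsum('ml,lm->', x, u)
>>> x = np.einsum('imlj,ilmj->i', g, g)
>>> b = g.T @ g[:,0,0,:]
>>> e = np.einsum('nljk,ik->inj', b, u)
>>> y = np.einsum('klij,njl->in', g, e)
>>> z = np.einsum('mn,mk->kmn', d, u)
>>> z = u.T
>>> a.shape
(17,)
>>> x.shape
(37,)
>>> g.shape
(37, 3, 3, 2)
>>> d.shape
(17, 17)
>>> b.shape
(2, 3, 3, 2)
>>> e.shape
(17, 2, 3)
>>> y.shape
(3, 17)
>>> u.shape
(17, 2)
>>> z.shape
(2, 17)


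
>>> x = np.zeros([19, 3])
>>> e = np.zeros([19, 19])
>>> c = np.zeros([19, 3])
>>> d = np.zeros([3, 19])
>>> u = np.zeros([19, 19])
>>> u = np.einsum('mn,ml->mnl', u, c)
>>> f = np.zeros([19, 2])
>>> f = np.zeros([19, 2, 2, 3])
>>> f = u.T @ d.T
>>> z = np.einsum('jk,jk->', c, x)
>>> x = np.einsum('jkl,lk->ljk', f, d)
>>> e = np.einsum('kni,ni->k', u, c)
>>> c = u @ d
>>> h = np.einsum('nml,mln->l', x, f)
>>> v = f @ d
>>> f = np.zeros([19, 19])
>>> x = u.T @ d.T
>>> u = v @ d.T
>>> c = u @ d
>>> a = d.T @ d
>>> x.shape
(3, 19, 3)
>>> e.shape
(19,)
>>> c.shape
(3, 19, 19)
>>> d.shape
(3, 19)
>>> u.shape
(3, 19, 3)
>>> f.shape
(19, 19)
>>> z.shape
()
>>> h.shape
(19,)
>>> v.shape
(3, 19, 19)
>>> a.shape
(19, 19)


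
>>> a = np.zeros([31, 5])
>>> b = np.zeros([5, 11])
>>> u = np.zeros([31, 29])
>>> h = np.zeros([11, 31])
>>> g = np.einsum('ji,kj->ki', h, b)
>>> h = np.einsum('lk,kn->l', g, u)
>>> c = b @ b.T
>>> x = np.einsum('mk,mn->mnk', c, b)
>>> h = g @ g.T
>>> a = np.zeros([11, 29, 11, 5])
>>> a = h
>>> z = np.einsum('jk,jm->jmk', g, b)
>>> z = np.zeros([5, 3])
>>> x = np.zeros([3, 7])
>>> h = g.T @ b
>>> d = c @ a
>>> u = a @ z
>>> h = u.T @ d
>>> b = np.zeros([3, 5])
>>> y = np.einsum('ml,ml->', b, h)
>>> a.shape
(5, 5)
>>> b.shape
(3, 5)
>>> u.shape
(5, 3)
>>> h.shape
(3, 5)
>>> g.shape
(5, 31)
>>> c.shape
(5, 5)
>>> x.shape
(3, 7)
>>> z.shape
(5, 3)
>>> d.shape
(5, 5)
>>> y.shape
()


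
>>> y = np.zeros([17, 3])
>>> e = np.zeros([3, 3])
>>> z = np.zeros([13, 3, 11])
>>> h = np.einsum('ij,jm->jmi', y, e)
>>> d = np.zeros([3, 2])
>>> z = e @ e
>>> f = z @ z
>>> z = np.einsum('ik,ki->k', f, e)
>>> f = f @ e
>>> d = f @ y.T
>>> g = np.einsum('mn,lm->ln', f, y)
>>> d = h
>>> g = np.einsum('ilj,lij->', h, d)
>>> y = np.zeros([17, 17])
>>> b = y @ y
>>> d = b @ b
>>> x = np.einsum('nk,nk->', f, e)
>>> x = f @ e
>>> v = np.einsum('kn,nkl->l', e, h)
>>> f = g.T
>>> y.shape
(17, 17)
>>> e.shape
(3, 3)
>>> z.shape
(3,)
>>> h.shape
(3, 3, 17)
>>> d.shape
(17, 17)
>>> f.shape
()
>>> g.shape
()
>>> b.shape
(17, 17)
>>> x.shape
(3, 3)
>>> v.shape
(17,)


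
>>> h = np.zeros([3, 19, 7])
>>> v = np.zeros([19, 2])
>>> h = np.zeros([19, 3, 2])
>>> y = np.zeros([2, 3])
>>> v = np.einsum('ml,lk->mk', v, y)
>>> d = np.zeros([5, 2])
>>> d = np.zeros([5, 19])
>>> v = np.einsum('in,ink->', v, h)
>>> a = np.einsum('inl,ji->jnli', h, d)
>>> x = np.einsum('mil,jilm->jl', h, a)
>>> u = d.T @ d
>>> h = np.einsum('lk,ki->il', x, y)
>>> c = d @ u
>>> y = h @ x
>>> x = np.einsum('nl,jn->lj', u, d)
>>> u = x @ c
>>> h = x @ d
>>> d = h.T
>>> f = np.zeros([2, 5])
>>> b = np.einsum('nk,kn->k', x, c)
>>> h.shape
(19, 19)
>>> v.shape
()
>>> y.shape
(3, 2)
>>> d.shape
(19, 19)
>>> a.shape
(5, 3, 2, 19)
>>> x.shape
(19, 5)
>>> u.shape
(19, 19)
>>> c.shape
(5, 19)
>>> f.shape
(2, 5)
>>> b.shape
(5,)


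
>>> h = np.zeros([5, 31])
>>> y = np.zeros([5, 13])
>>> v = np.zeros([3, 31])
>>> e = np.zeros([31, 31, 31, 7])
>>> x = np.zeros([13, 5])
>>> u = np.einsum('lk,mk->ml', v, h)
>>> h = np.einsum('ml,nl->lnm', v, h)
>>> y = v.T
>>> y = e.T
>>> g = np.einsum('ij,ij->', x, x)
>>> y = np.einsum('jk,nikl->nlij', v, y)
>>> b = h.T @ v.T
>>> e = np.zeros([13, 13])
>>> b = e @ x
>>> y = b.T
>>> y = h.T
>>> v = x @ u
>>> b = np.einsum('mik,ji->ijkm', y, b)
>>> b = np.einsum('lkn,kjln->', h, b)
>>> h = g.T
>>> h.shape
()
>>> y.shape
(3, 5, 31)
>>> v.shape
(13, 3)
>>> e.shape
(13, 13)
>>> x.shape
(13, 5)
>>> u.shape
(5, 3)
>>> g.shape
()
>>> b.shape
()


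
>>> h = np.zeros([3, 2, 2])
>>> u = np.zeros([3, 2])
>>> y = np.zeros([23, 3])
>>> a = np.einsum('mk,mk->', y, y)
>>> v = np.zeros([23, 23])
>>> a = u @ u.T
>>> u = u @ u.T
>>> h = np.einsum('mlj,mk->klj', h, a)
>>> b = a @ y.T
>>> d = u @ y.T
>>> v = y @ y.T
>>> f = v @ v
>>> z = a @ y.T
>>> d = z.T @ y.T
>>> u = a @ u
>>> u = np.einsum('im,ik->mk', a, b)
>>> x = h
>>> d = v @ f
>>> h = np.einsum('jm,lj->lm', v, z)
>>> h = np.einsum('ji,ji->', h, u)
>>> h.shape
()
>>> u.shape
(3, 23)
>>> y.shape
(23, 3)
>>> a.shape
(3, 3)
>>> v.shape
(23, 23)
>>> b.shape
(3, 23)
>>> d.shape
(23, 23)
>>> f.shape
(23, 23)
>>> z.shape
(3, 23)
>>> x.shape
(3, 2, 2)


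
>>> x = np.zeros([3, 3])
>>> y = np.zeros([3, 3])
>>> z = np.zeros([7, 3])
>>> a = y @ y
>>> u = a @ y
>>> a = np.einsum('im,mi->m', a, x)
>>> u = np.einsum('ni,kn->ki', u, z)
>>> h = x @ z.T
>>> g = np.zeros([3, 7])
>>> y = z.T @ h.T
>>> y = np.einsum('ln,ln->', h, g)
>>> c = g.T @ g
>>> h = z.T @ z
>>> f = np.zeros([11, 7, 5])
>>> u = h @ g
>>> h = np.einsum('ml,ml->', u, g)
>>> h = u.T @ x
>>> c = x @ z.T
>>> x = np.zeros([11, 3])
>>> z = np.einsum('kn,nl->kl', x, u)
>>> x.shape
(11, 3)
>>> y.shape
()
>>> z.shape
(11, 7)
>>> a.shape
(3,)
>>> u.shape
(3, 7)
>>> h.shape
(7, 3)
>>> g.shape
(3, 7)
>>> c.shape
(3, 7)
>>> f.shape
(11, 7, 5)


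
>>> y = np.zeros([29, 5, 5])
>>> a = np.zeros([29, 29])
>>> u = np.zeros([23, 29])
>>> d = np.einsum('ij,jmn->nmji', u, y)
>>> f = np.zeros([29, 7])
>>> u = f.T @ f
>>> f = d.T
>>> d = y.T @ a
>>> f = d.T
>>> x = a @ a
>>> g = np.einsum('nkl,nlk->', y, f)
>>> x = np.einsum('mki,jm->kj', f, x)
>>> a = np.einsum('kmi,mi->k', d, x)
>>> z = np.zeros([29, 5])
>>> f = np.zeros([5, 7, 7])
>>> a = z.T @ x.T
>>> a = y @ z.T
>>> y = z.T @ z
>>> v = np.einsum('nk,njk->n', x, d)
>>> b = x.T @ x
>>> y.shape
(5, 5)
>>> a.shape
(29, 5, 29)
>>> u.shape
(7, 7)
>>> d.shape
(5, 5, 29)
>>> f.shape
(5, 7, 7)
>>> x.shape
(5, 29)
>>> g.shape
()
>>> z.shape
(29, 5)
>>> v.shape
(5,)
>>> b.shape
(29, 29)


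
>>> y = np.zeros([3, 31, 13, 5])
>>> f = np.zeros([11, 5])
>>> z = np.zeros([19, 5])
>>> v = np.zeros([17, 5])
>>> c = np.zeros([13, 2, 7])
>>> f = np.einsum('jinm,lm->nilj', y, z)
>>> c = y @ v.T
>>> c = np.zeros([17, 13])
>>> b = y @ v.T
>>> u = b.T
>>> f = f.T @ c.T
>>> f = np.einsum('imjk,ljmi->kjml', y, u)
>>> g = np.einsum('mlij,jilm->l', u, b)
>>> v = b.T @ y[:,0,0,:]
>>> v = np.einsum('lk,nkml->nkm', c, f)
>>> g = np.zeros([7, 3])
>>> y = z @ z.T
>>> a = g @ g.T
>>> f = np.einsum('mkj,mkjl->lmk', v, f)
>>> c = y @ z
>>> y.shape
(19, 19)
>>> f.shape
(17, 5, 13)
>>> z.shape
(19, 5)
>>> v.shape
(5, 13, 31)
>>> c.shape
(19, 5)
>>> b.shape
(3, 31, 13, 17)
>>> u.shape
(17, 13, 31, 3)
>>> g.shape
(7, 3)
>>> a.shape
(7, 7)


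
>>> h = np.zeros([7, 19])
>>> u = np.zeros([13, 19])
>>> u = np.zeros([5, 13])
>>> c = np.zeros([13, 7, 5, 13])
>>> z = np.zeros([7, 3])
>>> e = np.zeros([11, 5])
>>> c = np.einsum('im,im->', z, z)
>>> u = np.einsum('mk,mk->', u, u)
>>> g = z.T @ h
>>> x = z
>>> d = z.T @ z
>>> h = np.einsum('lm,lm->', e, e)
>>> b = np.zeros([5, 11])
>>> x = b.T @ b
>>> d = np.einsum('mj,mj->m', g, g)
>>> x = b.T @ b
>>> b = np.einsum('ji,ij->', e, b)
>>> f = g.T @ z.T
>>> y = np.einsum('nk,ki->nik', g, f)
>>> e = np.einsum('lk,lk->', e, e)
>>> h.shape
()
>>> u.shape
()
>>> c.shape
()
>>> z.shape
(7, 3)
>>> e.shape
()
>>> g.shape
(3, 19)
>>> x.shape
(11, 11)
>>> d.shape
(3,)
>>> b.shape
()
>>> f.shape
(19, 7)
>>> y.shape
(3, 7, 19)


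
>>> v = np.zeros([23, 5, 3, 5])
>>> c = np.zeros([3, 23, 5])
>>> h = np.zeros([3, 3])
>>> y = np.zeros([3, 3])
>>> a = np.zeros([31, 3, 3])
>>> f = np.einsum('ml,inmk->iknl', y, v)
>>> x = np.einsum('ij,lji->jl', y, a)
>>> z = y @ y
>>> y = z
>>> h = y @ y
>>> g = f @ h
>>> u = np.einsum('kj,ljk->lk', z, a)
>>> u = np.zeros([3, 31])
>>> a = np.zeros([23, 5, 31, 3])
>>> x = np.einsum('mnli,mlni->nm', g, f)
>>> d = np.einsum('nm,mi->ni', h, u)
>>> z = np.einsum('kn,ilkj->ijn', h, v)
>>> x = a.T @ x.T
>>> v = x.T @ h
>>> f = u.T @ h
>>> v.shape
(5, 5, 31, 3)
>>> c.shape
(3, 23, 5)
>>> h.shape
(3, 3)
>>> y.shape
(3, 3)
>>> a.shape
(23, 5, 31, 3)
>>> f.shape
(31, 3)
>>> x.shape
(3, 31, 5, 5)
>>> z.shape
(23, 5, 3)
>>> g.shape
(23, 5, 5, 3)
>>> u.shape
(3, 31)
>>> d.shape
(3, 31)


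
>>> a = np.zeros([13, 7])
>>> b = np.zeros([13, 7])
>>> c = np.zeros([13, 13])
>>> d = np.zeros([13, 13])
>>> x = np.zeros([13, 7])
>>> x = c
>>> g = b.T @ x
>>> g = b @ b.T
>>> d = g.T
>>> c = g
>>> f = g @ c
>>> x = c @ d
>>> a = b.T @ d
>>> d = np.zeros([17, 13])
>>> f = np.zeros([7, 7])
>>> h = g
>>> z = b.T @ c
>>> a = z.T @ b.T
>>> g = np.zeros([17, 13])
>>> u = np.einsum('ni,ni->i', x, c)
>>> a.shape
(13, 13)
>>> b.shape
(13, 7)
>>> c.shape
(13, 13)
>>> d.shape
(17, 13)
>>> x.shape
(13, 13)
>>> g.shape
(17, 13)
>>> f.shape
(7, 7)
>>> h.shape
(13, 13)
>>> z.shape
(7, 13)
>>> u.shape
(13,)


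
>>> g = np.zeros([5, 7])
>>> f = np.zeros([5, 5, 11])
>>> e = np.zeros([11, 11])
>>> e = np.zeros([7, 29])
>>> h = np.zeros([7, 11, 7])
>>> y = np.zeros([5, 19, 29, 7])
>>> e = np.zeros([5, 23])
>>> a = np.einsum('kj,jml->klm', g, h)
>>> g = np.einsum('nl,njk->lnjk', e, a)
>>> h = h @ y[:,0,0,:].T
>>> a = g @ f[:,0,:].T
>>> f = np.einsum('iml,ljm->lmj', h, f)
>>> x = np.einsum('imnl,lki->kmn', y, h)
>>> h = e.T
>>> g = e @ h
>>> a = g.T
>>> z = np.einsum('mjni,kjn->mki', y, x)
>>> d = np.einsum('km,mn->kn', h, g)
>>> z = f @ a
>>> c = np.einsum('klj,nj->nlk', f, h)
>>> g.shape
(5, 5)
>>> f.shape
(5, 11, 5)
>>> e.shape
(5, 23)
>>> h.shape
(23, 5)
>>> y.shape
(5, 19, 29, 7)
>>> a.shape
(5, 5)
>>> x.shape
(11, 19, 29)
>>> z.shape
(5, 11, 5)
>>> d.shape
(23, 5)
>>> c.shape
(23, 11, 5)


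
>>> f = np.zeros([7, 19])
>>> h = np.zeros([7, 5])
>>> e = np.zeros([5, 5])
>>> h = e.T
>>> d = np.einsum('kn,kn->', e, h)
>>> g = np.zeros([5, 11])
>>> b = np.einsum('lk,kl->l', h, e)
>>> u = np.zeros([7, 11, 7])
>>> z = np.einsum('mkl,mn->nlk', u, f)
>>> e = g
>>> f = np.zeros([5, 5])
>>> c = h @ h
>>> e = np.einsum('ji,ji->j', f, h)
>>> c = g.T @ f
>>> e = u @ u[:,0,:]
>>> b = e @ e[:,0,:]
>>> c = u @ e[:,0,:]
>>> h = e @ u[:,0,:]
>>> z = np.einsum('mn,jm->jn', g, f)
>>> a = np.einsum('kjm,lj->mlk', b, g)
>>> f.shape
(5, 5)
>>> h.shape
(7, 11, 7)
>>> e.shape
(7, 11, 7)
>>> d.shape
()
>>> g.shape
(5, 11)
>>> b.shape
(7, 11, 7)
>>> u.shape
(7, 11, 7)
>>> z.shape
(5, 11)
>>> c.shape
(7, 11, 7)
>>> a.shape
(7, 5, 7)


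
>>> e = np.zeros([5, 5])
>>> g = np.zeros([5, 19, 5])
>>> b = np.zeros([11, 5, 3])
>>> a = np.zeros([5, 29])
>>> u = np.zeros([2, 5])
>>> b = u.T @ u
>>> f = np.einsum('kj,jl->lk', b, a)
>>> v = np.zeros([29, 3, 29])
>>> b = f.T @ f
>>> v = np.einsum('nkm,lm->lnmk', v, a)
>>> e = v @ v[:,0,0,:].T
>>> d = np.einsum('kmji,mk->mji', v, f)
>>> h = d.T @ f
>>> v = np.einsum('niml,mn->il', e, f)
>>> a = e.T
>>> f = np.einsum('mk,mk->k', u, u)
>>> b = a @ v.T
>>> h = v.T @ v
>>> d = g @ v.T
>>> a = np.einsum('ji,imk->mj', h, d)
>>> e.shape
(5, 29, 29, 5)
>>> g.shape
(5, 19, 5)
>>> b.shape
(5, 29, 29, 29)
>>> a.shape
(19, 5)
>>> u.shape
(2, 5)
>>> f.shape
(5,)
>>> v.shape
(29, 5)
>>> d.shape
(5, 19, 29)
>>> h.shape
(5, 5)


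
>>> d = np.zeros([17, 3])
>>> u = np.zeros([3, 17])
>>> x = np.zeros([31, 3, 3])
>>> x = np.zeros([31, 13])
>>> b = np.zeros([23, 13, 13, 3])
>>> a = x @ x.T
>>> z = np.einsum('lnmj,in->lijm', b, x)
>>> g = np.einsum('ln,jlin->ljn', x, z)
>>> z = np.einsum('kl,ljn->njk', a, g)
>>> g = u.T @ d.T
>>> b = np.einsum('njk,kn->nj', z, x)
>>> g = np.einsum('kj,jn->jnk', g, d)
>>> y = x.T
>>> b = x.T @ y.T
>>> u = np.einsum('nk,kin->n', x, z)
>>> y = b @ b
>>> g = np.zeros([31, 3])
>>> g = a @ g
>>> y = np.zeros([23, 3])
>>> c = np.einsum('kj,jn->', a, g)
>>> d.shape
(17, 3)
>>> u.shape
(31,)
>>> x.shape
(31, 13)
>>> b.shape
(13, 13)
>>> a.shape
(31, 31)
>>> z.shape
(13, 23, 31)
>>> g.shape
(31, 3)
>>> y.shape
(23, 3)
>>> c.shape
()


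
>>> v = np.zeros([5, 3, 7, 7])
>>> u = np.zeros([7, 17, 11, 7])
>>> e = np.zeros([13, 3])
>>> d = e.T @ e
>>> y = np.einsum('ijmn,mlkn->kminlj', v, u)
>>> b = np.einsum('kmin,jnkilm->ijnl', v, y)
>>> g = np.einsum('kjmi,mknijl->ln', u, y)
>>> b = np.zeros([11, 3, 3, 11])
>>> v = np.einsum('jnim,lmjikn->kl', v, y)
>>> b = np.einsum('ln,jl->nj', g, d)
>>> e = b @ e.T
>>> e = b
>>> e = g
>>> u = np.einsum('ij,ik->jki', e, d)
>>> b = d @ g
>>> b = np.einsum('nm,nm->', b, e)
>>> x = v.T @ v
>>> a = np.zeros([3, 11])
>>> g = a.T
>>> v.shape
(17, 11)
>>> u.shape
(5, 3, 3)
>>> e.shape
(3, 5)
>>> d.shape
(3, 3)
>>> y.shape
(11, 7, 5, 7, 17, 3)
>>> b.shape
()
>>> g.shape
(11, 3)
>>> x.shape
(11, 11)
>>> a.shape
(3, 11)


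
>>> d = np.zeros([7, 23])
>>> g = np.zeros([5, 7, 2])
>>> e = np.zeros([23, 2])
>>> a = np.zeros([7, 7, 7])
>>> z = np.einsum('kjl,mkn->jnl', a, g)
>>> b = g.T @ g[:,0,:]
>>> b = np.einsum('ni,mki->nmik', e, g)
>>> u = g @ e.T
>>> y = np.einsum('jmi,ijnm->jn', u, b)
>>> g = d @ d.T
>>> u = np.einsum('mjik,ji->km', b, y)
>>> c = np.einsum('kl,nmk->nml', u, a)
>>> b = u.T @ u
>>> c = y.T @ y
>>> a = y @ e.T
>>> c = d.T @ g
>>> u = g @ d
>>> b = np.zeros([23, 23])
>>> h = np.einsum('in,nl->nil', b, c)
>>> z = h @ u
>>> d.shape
(7, 23)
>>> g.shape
(7, 7)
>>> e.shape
(23, 2)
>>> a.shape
(5, 23)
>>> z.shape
(23, 23, 23)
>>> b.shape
(23, 23)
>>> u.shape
(7, 23)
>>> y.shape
(5, 2)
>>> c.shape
(23, 7)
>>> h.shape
(23, 23, 7)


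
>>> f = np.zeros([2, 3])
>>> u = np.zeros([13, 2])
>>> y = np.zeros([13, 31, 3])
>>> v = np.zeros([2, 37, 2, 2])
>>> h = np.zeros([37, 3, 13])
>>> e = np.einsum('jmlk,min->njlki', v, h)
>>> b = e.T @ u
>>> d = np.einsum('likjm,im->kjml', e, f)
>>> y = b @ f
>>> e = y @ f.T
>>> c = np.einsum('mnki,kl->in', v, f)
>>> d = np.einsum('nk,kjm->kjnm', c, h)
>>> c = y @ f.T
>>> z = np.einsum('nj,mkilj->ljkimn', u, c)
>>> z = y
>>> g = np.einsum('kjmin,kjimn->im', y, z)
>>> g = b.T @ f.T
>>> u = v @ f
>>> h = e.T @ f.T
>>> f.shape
(2, 3)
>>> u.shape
(2, 37, 2, 3)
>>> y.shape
(3, 2, 2, 2, 3)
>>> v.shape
(2, 37, 2, 2)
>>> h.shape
(2, 2, 2, 2, 2)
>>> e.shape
(3, 2, 2, 2, 2)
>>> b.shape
(3, 2, 2, 2, 2)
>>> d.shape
(37, 3, 2, 13)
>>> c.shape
(3, 2, 2, 2, 2)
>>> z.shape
(3, 2, 2, 2, 3)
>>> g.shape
(2, 2, 2, 2, 2)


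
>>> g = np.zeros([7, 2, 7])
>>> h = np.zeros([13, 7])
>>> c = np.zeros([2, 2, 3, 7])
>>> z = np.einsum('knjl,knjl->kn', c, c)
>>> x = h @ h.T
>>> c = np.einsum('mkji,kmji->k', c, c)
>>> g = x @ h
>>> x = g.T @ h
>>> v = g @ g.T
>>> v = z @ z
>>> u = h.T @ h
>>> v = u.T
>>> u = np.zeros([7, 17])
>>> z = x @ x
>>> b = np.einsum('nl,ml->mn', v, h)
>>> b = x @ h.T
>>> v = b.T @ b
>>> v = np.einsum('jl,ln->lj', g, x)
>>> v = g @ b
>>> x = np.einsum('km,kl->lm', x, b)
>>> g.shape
(13, 7)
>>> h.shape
(13, 7)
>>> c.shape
(2,)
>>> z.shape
(7, 7)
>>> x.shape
(13, 7)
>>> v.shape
(13, 13)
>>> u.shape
(7, 17)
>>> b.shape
(7, 13)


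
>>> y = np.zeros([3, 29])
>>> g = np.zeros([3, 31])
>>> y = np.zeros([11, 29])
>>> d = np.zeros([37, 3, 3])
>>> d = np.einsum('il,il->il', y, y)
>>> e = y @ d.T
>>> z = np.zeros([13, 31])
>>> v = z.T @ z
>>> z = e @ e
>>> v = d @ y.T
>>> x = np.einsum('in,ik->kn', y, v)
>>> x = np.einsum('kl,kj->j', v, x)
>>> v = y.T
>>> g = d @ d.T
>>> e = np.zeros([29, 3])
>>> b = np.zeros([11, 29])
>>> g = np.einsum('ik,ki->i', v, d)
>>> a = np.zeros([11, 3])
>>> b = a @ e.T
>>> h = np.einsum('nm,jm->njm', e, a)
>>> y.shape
(11, 29)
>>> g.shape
(29,)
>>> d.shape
(11, 29)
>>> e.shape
(29, 3)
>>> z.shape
(11, 11)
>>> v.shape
(29, 11)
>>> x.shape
(29,)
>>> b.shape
(11, 29)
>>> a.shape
(11, 3)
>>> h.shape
(29, 11, 3)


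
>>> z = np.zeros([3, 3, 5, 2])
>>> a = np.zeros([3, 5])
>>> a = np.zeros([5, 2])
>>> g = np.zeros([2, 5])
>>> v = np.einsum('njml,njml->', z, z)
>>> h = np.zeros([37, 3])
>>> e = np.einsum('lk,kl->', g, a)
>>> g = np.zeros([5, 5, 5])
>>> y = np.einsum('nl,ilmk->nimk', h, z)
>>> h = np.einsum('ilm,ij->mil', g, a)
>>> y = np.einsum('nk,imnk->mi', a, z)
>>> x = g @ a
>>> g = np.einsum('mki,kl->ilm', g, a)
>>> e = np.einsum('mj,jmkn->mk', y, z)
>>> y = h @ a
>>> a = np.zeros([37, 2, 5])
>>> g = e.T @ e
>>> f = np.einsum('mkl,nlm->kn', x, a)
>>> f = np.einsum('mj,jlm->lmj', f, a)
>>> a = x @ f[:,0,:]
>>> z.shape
(3, 3, 5, 2)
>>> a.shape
(5, 5, 37)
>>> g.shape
(5, 5)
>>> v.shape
()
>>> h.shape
(5, 5, 5)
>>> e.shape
(3, 5)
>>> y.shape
(5, 5, 2)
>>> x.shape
(5, 5, 2)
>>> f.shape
(2, 5, 37)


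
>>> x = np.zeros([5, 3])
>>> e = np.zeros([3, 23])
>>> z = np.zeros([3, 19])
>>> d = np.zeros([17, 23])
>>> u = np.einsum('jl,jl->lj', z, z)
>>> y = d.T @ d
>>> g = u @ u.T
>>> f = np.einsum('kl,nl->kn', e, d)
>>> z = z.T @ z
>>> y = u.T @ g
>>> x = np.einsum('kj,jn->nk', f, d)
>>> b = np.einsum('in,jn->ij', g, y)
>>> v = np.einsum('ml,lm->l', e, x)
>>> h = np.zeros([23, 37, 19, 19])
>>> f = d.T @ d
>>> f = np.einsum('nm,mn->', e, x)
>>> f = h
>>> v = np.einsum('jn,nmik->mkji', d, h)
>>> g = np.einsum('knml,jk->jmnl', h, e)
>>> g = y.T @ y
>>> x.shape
(23, 3)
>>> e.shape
(3, 23)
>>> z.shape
(19, 19)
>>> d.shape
(17, 23)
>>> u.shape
(19, 3)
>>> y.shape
(3, 19)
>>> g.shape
(19, 19)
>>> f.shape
(23, 37, 19, 19)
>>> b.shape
(19, 3)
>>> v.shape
(37, 19, 17, 19)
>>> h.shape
(23, 37, 19, 19)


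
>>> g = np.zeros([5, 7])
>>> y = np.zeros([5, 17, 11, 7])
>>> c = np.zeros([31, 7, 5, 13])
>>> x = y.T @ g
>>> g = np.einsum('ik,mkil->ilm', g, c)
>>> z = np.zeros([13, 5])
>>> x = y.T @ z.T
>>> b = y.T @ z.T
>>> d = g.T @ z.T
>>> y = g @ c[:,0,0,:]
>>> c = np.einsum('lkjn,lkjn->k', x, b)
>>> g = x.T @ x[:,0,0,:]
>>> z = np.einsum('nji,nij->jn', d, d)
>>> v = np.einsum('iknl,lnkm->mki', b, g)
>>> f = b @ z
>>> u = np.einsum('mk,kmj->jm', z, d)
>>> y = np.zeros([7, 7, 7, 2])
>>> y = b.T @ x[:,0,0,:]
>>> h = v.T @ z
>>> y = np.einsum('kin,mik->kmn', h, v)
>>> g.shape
(13, 17, 11, 13)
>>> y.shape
(7, 13, 31)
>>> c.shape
(11,)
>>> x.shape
(7, 11, 17, 13)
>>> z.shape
(13, 31)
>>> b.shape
(7, 11, 17, 13)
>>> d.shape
(31, 13, 13)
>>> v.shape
(13, 11, 7)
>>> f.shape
(7, 11, 17, 31)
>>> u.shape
(13, 13)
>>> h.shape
(7, 11, 31)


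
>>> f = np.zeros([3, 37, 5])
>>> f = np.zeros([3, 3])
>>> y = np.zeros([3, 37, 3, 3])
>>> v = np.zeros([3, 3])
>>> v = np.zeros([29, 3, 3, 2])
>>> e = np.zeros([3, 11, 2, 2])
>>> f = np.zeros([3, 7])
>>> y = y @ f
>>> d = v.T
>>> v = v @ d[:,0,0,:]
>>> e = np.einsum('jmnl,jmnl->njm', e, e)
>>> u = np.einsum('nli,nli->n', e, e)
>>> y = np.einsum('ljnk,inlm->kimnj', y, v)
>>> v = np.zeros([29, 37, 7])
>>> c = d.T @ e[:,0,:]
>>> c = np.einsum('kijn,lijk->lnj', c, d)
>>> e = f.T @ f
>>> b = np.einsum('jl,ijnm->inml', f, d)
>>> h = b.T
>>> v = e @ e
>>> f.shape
(3, 7)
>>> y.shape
(7, 29, 29, 3, 37)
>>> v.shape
(7, 7)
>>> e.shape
(7, 7)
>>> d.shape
(2, 3, 3, 29)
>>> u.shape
(2,)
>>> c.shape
(2, 11, 3)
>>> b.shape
(2, 3, 29, 7)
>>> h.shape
(7, 29, 3, 2)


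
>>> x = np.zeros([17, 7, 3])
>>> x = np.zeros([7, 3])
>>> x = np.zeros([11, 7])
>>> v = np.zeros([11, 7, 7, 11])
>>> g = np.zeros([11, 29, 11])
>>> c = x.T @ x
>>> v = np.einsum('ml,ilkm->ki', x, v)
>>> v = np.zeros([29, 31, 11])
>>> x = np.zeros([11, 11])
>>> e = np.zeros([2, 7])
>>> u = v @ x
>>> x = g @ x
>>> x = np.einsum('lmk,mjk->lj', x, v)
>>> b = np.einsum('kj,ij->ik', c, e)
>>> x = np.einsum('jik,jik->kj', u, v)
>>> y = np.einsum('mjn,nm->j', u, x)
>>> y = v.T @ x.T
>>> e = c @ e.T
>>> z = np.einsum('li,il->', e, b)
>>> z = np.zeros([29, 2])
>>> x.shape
(11, 29)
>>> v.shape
(29, 31, 11)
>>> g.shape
(11, 29, 11)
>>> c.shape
(7, 7)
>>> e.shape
(7, 2)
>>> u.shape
(29, 31, 11)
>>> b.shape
(2, 7)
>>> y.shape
(11, 31, 11)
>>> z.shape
(29, 2)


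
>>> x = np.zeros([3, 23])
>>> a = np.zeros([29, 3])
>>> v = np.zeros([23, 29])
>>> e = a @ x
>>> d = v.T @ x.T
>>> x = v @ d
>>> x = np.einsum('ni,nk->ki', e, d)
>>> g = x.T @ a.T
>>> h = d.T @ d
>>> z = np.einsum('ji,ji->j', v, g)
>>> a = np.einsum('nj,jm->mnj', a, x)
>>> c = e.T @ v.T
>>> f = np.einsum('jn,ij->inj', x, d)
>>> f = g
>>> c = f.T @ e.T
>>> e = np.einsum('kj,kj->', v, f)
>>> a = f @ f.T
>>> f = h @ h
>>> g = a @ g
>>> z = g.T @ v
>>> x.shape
(3, 23)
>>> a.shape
(23, 23)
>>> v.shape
(23, 29)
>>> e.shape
()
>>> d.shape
(29, 3)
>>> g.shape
(23, 29)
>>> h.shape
(3, 3)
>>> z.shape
(29, 29)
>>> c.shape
(29, 29)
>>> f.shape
(3, 3)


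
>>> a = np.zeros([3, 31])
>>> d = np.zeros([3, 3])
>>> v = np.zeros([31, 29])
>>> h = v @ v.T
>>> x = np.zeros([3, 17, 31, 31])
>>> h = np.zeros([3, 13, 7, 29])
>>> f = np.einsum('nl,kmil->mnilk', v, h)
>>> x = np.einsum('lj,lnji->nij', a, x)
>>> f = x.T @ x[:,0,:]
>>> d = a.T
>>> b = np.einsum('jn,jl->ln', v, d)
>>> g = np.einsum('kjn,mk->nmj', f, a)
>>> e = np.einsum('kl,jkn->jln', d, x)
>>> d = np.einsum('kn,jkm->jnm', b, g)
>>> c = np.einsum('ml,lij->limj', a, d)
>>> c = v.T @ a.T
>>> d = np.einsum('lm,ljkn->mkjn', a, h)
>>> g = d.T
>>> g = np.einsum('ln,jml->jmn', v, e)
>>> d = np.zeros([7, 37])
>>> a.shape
(3, 31)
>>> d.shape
(7, 37)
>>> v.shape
(31, 29)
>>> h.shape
(3, 13, 7, 29)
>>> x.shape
(17, 31, 31)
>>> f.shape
(31, 31, 31)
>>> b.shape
(3, 29)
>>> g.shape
(17, 3, 29)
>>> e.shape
(17, 3, 31)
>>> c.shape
(29, 3)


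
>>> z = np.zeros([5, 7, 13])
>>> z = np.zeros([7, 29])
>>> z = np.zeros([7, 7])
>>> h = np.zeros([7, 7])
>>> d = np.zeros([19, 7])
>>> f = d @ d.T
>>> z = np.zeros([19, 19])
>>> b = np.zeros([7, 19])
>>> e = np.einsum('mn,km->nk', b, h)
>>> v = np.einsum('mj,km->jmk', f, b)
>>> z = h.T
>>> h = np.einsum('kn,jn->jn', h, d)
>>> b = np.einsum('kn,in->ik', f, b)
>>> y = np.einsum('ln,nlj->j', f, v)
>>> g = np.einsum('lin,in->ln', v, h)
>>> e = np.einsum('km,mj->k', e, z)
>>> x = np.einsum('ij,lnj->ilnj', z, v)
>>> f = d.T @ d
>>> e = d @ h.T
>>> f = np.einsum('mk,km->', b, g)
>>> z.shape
(7, 7)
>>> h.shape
(19, 7)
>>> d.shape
(19, 7)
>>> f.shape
()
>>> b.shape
(7, 19)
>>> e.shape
(19, 19)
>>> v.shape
(19, 19, 7)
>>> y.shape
(7,)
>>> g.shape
(19, 7)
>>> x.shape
(7, 19, 19, 7)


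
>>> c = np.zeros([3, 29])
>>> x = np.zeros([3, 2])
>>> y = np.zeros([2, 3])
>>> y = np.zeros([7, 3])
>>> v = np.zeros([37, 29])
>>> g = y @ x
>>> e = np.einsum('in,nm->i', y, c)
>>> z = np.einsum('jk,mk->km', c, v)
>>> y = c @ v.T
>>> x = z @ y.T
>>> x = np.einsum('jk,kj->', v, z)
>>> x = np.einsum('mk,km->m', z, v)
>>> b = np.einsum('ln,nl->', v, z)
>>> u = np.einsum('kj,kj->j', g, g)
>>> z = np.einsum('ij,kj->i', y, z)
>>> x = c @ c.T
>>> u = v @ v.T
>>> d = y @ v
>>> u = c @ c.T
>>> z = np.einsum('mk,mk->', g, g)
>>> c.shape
(3, 29)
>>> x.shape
(3, 3)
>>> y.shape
(3, 37)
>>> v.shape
(37, 29)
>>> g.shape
(7, 2)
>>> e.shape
(7,)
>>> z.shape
()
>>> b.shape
()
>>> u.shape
(3, 3)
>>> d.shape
(3, 29)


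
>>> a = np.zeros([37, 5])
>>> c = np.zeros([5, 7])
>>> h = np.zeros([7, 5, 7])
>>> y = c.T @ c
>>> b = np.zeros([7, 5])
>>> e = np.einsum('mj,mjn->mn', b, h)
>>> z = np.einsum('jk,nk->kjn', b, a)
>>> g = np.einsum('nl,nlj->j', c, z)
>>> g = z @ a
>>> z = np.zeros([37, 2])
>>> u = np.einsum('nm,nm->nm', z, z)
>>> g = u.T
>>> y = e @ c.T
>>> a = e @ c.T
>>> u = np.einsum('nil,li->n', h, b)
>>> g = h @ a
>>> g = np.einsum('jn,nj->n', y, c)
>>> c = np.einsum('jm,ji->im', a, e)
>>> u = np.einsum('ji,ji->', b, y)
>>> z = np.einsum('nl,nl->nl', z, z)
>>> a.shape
(7, 5)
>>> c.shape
(7, 5)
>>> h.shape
(7, 5, 7)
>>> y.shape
(7, 5)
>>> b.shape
(7, 5)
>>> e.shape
(7, 7)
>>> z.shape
(37, 2)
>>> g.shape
(5,)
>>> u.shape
()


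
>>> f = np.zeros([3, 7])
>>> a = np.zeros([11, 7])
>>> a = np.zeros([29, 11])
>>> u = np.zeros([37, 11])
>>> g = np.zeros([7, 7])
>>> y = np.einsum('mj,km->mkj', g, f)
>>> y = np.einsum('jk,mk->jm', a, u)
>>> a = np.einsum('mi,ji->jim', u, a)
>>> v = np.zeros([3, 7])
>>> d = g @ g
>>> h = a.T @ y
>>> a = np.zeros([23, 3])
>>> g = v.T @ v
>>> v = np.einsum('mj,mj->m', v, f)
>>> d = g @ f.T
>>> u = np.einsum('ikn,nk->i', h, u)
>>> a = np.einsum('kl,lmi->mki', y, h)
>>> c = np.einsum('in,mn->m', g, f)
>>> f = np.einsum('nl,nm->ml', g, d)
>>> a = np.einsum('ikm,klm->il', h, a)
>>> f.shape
(3, 7)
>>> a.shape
(37, 29)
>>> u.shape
(37,)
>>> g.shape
(7, 7)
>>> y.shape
(29, 37)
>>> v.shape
(3,)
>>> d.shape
(7, 3)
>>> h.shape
(37, 11, 37)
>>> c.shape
(3,)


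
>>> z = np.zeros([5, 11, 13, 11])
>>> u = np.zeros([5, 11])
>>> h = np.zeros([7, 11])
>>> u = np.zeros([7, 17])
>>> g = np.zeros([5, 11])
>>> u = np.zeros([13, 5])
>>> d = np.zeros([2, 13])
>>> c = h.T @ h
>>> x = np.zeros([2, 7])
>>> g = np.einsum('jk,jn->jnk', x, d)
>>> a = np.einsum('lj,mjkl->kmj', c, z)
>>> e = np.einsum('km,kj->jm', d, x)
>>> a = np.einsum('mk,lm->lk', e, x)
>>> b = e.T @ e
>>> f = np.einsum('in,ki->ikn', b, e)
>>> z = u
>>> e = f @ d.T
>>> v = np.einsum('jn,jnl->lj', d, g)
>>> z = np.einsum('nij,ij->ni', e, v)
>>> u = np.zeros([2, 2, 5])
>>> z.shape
(13, 7)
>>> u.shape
(2, 2, 5)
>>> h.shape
(7, 11)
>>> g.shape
(2, 13, 7)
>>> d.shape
(2, 13)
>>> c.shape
(11, 11)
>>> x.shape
(2, 7)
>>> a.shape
(2, 13)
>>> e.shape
(13, 7, 2)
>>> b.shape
(13, 13)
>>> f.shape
(13, 7, 13)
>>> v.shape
(7, 2)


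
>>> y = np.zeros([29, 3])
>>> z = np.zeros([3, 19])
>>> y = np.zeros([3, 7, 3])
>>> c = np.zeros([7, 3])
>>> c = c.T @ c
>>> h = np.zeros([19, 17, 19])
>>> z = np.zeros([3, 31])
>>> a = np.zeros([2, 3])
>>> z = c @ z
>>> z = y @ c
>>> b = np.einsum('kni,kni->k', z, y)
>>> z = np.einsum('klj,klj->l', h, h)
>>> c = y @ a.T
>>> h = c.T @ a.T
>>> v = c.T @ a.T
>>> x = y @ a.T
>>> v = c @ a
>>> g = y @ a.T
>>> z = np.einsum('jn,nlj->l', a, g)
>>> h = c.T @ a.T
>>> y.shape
(3, 7, 3)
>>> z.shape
(7,)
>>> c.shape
(3, 7, 2)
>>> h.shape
(2, 7, 2)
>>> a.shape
(2, 3)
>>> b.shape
(3,)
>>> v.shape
(3, 7, 3)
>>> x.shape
(3, 7, 2)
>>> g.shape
(3, 7, 2)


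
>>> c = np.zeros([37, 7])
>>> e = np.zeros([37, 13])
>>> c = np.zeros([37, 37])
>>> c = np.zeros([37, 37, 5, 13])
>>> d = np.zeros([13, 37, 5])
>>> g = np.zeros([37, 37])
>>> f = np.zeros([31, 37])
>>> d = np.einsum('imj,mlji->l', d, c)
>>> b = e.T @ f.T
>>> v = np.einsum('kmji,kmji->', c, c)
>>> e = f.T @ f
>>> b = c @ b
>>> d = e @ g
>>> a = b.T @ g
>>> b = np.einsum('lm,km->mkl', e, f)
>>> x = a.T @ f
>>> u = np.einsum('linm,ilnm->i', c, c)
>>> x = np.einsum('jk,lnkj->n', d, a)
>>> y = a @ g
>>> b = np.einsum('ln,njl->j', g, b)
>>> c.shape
(37, 37, 5, 13)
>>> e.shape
(37, 37)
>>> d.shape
(37, 37)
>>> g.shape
(37, 37)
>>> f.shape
(31, 37)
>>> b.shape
(31,)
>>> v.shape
()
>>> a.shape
(31, 5, 37, 37)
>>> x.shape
(5,)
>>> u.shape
(37,)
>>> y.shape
(31, 5, 37, 37)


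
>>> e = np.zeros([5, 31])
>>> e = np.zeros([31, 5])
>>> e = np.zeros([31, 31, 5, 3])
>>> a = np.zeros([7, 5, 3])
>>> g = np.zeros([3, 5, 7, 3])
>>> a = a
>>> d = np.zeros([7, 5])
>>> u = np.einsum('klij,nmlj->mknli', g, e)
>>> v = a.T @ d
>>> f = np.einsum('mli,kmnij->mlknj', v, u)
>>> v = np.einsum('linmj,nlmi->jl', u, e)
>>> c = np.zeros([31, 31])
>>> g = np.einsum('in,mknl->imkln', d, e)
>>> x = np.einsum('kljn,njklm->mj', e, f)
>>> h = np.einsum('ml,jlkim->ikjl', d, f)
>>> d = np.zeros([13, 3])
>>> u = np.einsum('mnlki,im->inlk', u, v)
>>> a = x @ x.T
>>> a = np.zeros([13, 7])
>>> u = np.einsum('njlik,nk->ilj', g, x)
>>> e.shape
(31, 31, 5, 3)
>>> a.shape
(13, 7)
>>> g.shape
(7, 31, 31, 3, 5)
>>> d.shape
(13, 3)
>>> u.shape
(3, 31, 31)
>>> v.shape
(7, 31)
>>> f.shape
(3, 5, 31, 31, 7)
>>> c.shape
(31, 31)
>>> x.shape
(7, 5)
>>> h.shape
(31, 31, 3, 5)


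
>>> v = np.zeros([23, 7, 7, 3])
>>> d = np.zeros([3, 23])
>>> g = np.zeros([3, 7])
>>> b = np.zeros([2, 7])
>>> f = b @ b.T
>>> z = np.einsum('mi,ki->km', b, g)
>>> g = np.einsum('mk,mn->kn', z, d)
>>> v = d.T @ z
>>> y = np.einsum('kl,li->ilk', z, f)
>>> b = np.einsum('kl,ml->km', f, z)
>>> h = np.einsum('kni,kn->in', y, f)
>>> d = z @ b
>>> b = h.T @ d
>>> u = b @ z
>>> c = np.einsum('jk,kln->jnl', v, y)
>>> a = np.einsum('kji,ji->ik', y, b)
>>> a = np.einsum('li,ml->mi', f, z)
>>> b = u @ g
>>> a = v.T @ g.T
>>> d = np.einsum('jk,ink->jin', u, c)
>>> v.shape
(23, 2)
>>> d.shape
(2, 23, 3)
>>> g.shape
(2, 23)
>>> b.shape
(2, 23)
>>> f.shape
(2, 2)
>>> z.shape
(3, 2)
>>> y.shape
(2, 2, 3)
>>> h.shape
(3, 2)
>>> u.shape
(2, 2)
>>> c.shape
(23, 3, 2)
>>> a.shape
(2, 2)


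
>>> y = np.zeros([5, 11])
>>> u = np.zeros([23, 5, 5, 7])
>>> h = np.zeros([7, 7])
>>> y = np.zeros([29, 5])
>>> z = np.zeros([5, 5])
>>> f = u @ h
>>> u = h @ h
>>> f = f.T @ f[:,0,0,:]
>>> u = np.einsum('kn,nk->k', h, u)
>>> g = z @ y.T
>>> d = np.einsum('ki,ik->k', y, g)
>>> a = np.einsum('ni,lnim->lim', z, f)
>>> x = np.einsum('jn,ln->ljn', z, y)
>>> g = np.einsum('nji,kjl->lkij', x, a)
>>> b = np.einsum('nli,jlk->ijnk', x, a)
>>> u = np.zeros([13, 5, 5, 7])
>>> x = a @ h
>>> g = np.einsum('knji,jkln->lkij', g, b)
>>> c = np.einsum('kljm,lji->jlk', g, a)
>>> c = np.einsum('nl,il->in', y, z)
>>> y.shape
(29, 5)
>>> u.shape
(13, 5, 5, 7)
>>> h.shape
(7, 7)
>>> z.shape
(5, 5)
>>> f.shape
(7, 5, 5, 7)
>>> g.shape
(29, 7, 5, 5)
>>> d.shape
(29,)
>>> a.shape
(7, 5, 7)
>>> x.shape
(7, 5, 7)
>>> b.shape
(5, 7, 29, 7)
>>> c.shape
(5, 29)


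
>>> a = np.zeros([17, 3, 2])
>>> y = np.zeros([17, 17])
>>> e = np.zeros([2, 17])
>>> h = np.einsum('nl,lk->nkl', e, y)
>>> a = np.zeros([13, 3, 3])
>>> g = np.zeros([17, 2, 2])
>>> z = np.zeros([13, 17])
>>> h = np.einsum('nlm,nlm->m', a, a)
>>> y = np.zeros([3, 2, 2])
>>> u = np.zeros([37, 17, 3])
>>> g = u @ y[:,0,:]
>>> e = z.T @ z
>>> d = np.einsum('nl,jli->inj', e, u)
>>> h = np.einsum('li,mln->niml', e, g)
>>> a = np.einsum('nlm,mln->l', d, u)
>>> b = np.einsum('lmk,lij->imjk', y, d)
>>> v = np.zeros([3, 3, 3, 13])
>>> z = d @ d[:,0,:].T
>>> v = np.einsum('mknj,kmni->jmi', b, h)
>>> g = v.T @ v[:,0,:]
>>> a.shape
(17,)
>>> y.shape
(3, 2, 2)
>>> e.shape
(17, 17)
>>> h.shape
(2, 17, 37, 17)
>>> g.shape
(17, 17, 17)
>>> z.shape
(3, 17, 3)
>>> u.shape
(37, 17, 3)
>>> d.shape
(3, 17, 37)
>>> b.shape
(17, 2, 37, 2)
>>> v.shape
(2, 17, 17)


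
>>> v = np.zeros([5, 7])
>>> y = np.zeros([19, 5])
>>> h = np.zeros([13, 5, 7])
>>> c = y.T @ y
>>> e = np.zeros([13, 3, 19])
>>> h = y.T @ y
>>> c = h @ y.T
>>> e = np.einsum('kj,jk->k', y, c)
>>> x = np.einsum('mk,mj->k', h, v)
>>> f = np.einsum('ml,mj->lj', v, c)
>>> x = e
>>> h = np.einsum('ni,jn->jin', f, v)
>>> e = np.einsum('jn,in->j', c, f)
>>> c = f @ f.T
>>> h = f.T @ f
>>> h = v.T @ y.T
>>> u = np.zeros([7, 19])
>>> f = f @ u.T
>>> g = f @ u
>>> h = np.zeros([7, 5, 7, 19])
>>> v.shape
(5, 7)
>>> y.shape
(19, 5)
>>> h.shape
(7, 5, 7, 19)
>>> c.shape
(7, 7)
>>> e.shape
(5,)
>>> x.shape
(19,)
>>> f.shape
(7, 7)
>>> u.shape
(7, 19)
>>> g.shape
(7, 19)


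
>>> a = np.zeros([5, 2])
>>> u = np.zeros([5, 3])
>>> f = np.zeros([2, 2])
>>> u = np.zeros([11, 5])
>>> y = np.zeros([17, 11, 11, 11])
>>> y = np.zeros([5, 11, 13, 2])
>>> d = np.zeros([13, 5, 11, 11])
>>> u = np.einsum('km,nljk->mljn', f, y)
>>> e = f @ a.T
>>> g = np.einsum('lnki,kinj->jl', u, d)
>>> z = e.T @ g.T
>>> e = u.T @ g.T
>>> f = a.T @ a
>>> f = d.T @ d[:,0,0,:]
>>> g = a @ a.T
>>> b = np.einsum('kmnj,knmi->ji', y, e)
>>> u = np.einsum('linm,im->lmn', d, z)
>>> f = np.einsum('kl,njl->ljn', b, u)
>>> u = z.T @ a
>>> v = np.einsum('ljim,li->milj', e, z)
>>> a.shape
(5, 2)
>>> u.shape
(11, 2)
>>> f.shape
(11, 11, 13)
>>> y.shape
(5, 11, 13, 2)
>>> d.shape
(13, 5, 11, 11)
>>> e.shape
(5, 13, 11, 11)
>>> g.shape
(5, 5)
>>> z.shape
(5, 11)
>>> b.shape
(2, 11)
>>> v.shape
(11, 11, 5, 13)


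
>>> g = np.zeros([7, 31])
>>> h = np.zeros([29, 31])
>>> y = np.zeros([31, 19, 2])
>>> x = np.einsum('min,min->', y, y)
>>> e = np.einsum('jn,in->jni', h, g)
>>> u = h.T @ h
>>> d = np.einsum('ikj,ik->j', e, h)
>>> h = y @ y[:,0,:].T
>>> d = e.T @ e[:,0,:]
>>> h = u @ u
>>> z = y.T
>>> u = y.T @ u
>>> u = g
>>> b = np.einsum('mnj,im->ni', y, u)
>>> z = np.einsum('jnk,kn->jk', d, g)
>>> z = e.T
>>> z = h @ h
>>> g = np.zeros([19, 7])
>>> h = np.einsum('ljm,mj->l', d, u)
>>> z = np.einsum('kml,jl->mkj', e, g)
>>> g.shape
(19, 7)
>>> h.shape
(7,)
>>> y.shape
(31, 19, 2)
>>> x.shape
()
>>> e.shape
(29, 31, 7)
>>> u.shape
(7, 31)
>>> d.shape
(7, 31, 7)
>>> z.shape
(31, 29, 19)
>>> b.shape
(19, 7)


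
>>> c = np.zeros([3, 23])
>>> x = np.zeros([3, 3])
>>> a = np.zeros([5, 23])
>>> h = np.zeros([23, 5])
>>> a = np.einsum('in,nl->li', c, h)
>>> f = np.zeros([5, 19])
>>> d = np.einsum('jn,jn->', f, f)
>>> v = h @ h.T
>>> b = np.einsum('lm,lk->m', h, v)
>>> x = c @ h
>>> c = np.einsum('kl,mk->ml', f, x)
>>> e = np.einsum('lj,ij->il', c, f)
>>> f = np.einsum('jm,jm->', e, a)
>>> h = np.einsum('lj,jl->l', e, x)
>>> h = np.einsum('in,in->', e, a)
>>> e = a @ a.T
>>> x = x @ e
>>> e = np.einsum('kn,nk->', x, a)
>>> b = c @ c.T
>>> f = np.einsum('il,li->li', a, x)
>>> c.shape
(3, 19)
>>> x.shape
(3, 5)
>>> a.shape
(5, 3)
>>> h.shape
()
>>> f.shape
(3, 5)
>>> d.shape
()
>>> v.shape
(23, 23)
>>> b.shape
(3, 3)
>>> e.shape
()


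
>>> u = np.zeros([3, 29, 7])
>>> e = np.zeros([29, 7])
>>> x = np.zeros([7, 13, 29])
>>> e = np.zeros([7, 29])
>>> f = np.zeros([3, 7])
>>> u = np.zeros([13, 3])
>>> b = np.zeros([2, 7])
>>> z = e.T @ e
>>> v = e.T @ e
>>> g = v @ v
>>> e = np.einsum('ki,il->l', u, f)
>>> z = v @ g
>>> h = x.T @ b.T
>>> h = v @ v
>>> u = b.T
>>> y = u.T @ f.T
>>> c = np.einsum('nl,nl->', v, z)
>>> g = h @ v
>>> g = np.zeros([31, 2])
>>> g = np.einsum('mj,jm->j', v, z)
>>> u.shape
(7, 2)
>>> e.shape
(7,)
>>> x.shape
(7, 13, 29)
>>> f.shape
(3, 7)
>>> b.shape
(2, 7)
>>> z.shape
(29, 29)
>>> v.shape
(29, 29)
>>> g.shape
(29,)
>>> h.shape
(29, 29)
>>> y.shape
(2, 3)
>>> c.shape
()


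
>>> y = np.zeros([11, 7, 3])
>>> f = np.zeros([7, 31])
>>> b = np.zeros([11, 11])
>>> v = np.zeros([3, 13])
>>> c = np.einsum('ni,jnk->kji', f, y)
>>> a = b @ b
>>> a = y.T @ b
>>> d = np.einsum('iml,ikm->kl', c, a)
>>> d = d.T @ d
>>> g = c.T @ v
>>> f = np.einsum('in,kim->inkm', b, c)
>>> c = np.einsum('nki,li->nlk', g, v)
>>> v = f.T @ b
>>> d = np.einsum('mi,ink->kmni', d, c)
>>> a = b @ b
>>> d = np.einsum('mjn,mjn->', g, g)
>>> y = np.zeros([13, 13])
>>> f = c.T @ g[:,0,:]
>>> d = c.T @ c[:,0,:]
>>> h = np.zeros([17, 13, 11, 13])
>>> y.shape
(13, 13)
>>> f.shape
(11, 3, 13)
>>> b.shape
(11, 11)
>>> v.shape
(31, 3, 11, 11)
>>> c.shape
(31, 3, 11)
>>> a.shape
(11, 11)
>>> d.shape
(11, 3, 11)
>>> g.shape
(31, 11, 13)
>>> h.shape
(17, 13, 11, 13)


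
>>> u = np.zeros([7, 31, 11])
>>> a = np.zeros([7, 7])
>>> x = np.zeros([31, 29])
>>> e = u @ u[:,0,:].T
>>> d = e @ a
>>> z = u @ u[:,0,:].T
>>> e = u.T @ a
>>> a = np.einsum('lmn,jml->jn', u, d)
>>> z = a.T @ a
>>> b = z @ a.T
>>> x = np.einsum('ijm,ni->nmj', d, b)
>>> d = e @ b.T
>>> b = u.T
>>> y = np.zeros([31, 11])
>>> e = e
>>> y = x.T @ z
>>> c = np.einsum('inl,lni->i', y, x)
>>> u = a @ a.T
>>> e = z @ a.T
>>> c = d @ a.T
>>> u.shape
(7, 7)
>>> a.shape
(7, 11)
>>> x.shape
(11, 7, 31)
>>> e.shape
(11, 7)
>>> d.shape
(11, 31, 11)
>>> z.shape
(11, 11)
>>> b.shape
(11, 31, 7)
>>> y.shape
(31, 7, 11)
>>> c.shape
(11, 31, 7)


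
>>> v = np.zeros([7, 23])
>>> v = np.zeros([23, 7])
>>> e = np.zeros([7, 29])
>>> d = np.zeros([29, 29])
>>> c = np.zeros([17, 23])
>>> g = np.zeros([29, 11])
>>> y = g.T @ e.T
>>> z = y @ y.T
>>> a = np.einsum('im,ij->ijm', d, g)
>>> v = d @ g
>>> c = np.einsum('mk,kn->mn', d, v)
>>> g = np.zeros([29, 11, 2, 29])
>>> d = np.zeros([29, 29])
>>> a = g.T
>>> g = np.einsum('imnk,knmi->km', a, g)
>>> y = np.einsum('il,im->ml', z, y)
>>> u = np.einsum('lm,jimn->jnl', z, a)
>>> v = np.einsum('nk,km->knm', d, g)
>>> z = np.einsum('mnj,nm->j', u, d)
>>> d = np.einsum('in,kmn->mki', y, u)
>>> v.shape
(29, 29, 2)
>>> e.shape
(7, 29)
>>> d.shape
(29, 29, 7)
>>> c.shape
(29, 11)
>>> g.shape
(29, 2)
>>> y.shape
(7, 11)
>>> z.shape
(11,)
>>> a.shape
(29, 2, 11, 29)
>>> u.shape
(29, 29, 11)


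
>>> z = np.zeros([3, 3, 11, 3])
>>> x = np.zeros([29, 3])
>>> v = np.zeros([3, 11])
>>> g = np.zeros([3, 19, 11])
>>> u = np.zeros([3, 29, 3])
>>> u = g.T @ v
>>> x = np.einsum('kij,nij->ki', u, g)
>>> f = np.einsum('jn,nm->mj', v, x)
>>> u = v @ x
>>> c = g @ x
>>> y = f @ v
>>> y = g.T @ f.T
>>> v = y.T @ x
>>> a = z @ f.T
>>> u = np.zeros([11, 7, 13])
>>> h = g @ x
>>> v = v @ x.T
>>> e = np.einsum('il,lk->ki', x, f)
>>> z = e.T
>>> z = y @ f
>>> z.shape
(11, 19, 3)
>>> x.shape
(11, 19)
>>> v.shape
(19, 19, 11)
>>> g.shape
(3, 19, 11)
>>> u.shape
(11, 7, 13)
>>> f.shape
(19, 3)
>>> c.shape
(3, 19, 19)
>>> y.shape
(11, 19, 19)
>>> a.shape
(3, 3, 11, 19)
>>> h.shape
(3, 19, 19)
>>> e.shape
(3, 11)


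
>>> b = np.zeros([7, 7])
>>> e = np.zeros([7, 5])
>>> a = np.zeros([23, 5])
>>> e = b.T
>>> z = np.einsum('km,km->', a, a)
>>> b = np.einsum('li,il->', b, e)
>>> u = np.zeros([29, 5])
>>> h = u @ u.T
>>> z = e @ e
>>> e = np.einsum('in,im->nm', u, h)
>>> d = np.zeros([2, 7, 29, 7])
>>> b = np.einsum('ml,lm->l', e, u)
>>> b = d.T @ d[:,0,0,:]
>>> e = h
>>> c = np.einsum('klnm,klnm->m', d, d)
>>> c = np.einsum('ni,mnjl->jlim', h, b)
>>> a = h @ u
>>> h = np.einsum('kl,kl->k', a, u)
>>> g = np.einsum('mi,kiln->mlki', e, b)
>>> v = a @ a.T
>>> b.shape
(7, 29, 7, 7)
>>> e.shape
(29, 29)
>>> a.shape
(29, 5)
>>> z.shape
(7, 7)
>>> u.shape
(29, 5)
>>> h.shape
(29,)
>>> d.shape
(2, 7, 29, 7)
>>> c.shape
(7, 7, 29, 7)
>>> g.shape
(29, 7, 7, 29)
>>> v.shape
(29, 29)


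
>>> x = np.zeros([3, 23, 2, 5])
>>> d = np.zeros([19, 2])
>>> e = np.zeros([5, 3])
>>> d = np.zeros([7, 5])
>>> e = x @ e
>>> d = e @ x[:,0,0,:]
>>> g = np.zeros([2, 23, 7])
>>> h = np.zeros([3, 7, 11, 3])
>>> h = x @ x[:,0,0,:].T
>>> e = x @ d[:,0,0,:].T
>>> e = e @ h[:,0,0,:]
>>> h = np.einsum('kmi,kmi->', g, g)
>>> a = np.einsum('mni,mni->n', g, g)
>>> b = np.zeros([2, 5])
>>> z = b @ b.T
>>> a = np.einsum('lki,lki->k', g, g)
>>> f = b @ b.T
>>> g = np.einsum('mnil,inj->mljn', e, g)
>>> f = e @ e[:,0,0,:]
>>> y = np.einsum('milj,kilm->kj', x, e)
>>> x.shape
(3, 23, 2, 5)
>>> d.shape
(3, 23, 2, 5)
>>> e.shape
(3, 23, 2, 3)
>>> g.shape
(3, 3, 7, 23)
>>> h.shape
()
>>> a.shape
(23,)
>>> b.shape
(2, 5)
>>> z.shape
(2, 2)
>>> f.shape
(3, 23, 2, 3)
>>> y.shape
(3, 5)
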